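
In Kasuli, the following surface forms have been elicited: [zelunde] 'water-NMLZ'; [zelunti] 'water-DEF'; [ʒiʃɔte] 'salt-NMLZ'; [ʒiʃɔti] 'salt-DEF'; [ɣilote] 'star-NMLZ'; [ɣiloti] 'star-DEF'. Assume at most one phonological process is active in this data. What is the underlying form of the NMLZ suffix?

/-de/

The NMLZ morpheme has two allomorphs, [-de] and [-te].
By contrast the DEF suffix keeps its initial [t] throughout — that segment must be underlying.
The NMLZ suffix is therefore /-de/ underlyingly, with post-vocalic devoicing: voiced stops become voiceless after a vowel.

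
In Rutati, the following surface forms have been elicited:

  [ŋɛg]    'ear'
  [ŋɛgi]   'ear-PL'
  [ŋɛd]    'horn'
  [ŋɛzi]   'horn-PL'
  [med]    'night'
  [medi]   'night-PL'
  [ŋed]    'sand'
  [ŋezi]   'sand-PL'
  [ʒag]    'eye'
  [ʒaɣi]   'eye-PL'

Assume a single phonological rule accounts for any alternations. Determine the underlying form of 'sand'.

/ŋez/

The stem for 'sand' ends in [d] in [ŋed] but [z] in [ŋezi].
The stem 'night' ([med], [medi]) shows [d] unchanged in both environments, so [d] cannot be basic with [z] derived before the PL suffix.
The alternation reflects word-final hardening: voiced fricatives become stops word-finally. /z/ is underlying.
The underlying form of 'sand' is therefore /ŋez/.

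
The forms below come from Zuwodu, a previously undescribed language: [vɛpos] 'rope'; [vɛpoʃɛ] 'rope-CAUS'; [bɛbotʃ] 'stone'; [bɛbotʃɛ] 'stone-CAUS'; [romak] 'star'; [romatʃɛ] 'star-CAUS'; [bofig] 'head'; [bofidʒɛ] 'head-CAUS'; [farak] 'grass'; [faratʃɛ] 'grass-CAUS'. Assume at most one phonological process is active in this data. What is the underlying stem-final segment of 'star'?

The root 'star' surfaces as [romak] and [romatʃɛ], with a stem-final [k] ~ [tʃ] alternation.
Compare 'stone', with invariant [tʃ] in [bɛbotʃ] and [bɛbotʃɛ]: an analysis with underlying /tʃ/ and a rule producing [k] in isolation would wrongly predict alternation here too.
So /k/ is underlying, and a rule of palatalization before a front vowel — /k/, /g/ and /s/ become palato-alveolar [tʃ], [dʒ] and [ʃ] before a front vowel — gives [tʃ].

/k/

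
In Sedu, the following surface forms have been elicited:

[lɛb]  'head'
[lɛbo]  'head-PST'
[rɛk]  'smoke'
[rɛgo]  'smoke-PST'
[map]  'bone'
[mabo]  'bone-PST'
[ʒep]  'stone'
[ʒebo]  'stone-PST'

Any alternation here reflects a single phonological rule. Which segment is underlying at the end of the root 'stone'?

/p/

'stone' shows [p] ~ [b] at the end of the stem ([ʒep] vs [ʒebo]).
Compare 'head', with invariant [b] in [lɛb] and [lɛbo]: an analysis with underlying /b/ and a rule producing [p] in isolation would wrongly predict alternation here too.
So /p/ is underlying, and a rule of intervocalic voicing — voiceless stops become voiced between vowels — gives [b].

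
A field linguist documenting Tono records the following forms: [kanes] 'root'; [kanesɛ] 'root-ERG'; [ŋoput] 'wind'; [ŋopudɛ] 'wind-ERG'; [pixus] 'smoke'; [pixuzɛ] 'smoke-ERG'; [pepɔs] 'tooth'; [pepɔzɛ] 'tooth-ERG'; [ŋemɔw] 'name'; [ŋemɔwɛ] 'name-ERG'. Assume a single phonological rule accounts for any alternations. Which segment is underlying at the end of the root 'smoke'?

The root 'smoke' surfaces as [pixus] and [pixuzɛ], with a stem-final [s] ~ [z] alternation.
Compare 'root', with invariant [s] in [kanes] and [kanesɛ]: an analysis with underlying /s/ and a rule producing [z] before the ERG suffix would wrongly predict alternation here too.
Therefore /z/ is basic and [s] is derived by word-final obstruent devoicing (voiced obstruents become voiceless word-finally).

/z/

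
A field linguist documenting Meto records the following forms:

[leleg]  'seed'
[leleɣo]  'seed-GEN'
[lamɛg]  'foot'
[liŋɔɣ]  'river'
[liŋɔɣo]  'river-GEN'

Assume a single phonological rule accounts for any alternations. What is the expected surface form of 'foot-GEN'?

The stem for 'seed' ends in [g] in [leleg] but [ɣ] in [leleɣo].
If /ɣ/ were underlying and a rule turned it into [g] in isolation, 'river' would also alternate; but it has [ɣ] in both [liŋɔɣ] and [liŋɔɣo].
The underlying segment must be /g/; voiced stops become fricatives between vowels, yielding [ɣ] there.
From [lamɛg] the stem 'foot' is /lamɛg/; between vowels this yields [lamɛɣo].

[lamɛɣo]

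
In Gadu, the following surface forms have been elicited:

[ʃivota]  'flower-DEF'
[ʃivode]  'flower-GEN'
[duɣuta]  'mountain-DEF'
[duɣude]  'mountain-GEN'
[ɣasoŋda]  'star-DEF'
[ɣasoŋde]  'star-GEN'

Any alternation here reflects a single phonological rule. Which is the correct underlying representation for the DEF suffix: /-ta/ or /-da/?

The DEF suffix surfaces as [-da] and [-ta], depending on the final segment of the stem.
By contrast the GEN suffix keeps its initial [d] throughout — that segment must be underlying.
So the underlying form is /-ta/, and voiceless stops become voiced after a nasal.

/-ta/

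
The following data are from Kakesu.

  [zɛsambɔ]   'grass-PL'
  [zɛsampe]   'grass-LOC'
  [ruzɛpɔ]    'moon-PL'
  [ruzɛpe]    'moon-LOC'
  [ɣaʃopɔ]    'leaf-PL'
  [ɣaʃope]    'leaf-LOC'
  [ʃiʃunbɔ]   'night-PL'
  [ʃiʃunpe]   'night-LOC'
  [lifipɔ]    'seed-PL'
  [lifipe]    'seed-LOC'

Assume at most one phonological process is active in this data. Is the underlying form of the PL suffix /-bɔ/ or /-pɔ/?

/-bɔ/

The PL morpheme has two allomorphs, [-bɔ] and [-pɔ].
By contrast the LOC suffix keeps its initial [p] throughout — that segment must be underlying.
So the underlying form is /-bɔ/, and voiced stops become voiceless after a vowel.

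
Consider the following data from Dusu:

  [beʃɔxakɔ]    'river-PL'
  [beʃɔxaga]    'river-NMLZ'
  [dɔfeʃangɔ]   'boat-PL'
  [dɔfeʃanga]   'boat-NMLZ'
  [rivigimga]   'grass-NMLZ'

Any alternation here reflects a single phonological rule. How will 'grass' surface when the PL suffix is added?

The PL suffix surfaces as [-gɔ] and [-kɔ], depending on the final segment of the stem.
By contrast the NMLZ suffix keeps its initial [g] throughout — that segment must be underlying.
So the underlying form is /-kɔ/, and voiceless stops become voiced after a nasal.
After 'grass', which ends in a nasal, the suffix surfaces as [-gɔ], giving [rivigimgɔ].

[rivigimgɔ]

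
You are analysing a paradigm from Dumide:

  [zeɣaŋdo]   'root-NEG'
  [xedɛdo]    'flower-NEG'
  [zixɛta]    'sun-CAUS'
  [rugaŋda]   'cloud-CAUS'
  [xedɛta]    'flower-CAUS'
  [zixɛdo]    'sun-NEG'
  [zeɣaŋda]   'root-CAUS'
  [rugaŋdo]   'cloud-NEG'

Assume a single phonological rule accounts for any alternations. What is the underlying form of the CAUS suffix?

The CAUS morpheme has two allomorphs, [-da] and [-ta].
The NEG suffix, which begins with [d], is invariant after every stem; so [d] is not altered by any rule here.
The CAUS suffix is therefore /-ta/ underlyingly, with post-nasal voicing: voiceless stops become voiced after a nasal.

/-ta/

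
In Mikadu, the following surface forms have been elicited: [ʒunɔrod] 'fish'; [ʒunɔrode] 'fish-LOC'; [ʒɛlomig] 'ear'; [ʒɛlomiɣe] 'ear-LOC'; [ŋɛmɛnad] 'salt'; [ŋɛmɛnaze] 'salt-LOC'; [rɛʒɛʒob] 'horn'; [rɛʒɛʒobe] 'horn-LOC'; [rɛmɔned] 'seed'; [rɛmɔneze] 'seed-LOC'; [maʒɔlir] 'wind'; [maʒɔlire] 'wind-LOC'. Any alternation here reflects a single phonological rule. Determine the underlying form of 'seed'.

'seed' shows [d] ~ [z] at the end of the stem ([rɛmɔned] vs [rɛmɔneze]).
Compare 'fish', with invariant [d] in [ʒunɔrod] and [ʒunɔrode]: an analysis with underlying /d/ and a rule producing [z] before the LOC suffix would wrongly predict alternation here too.
The underlying segment must be /z/; voiced fricatives become stops word-finally, yielding [d] there.

/rɛmɔnez/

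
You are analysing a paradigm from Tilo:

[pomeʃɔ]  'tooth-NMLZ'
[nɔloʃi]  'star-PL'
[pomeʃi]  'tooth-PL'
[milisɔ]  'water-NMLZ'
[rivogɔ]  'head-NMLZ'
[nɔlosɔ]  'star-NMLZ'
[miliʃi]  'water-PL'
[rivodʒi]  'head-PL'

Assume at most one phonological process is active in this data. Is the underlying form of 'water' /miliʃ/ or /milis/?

'water' shows [s] ~ [ʃ] at the end of the stem ([milisɔ] vs [miliʃi]).
But 'tooth' keeps [ʃ] in both environments ([pomeʃɔ], [pomeʃi]), so there is no rule changing /ʃ/ to [s] before the NMLZ suffix.
Therefore /s/ is basic and [ʃ] is derived by palatalization before a front vowel (/g/ and /s/ become palato-alveolar [dʒ] and [ʃ] before a front vowel).

/milis/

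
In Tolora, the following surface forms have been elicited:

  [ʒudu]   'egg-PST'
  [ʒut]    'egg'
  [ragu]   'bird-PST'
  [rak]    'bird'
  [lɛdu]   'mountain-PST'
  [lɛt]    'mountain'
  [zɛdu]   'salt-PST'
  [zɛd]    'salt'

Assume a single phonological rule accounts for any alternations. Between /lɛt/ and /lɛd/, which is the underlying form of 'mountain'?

/lɛt/

The stem for 'mountain' ends in [d] in [lɛdu] but [t] in [lɛt].
The stem 'salt' ([zɛdu], [zɛd]) shows [d] unchanged in both environments, so [d] cannot be basic with [t] derived in isolation.
The alternation reflects intervocalic voicing: voiceless stops become voiced between vowels. /t/ is underlying.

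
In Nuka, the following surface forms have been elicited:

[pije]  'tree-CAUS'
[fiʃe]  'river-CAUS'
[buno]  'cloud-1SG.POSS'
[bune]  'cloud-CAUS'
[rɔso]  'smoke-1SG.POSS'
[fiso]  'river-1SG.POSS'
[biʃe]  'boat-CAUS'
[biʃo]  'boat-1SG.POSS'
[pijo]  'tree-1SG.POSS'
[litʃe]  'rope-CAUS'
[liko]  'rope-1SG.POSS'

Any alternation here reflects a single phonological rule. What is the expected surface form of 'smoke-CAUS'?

In [fiʃe] and [fiso] the final segment of 'river' alternates: [ʃ] ~ [s].
But 'boat' keeps [ʃ] in both environments ([biʃe], [biʃo]), so there is no rule changing /ʃ/ to [s] before the 1SG.POSS suffix.
The alternation reflects palatalization before a front vowel: /k/ and /s/ become palato-alveolar [tʃ] and [ʃ] before a front vowel. /s/ is underlying.
The one attested form of 'smoke', [rɔso], shows underlying /rɔs/. Applying the same rule before a front vowel gives [rɔʃe].

[rɔʃe]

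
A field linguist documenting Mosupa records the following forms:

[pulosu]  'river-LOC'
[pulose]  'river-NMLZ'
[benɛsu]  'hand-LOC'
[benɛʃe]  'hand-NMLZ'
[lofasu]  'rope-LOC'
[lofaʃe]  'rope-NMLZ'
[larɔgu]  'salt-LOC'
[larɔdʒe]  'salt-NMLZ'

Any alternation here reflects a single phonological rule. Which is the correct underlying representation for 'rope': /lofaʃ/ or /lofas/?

/lofaʃ/

The root 'rope' surfaces as [lofasu] and [lofaʃe], with a stem-final [s] ~ [ʃ] alternation.
But 'river' keeps [s] in both environments ([pulosu], [pulose]), so there is no rule changing /s/ to [ʃ] before the NMLZ suffix.
The underlying segment must be /ʃ/; palato-alveolar /dʒ/ and /ʃ/ become [g] and [s] when no front vowel follows, yielding [s] there.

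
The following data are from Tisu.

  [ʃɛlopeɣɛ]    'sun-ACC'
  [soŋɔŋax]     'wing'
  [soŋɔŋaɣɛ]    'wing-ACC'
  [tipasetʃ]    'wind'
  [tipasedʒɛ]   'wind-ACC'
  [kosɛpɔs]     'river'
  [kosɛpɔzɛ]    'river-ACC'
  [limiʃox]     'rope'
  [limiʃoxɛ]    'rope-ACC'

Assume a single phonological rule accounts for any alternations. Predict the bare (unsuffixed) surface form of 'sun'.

The stem for 'wing' ends in [x] in [soŋɔŋax] but [ɣ] in [soŋɔŋaɣɛ].
If /x/ were underlying and a rule turned it into [ɣ] before the ACC suffix, 'rope' would also alternate; but it has [x] in both [limiʃox] and [limiʃoxɛ].
The alternation reflects word-final obstruent devoicing: voiced obstruents become voiceless word-finally. /ɣ/ is underlying.
The one attested form of 'sun', [ʃɛlopeɣɛ], shows underlying /ʃɛlopeɣ/. Applying the same rule word-finally gives [ʃɛlopex].

[ʃɛlopex]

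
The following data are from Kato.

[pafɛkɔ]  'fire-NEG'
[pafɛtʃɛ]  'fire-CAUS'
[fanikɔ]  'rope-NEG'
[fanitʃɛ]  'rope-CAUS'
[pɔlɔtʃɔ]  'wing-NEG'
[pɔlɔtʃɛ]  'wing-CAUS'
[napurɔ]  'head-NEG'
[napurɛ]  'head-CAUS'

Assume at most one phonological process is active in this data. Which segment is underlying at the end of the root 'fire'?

In [pafɛkɔ] and [pafɛtʃɛ] the final segment of 'fire' alternates: [k] ~ [tʃ].
But 'wing' keeps [tʃ] in both environments ([pɔlɔtʃɔ], [pɔlɔtʃɛ]), so there is no rule changing /tʃ/ to [k] before the NEG suffix.
The alternation reflects palatalization before a front vowel: /k/ becomes palato-alveolar [tʃ] before a front vowel. /k/ is underlying.

/k/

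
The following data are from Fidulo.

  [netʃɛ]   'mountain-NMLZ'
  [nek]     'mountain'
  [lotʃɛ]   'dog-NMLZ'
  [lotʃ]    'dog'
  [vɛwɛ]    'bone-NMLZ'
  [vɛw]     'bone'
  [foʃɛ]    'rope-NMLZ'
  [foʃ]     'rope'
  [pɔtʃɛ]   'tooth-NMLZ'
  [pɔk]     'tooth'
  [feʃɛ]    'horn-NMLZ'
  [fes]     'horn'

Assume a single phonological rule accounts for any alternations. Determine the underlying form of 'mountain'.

The root 'mountain' surfaces as [netʃɛ] and [nek], with a stem-final [tʃ] ~ [k] alternation.
But 'dog' keeps [tʃ] in both environments ([lotʃɛ], [lotʃ]), so there is no rule changing /tʃ/ to [k] in isolation.
Therefore /k/ is basic and [tʃ] is derived by palatalization before a front vowel (/k/ and /s/ become palato-alveolar [tʃ] and [ʃ] before a front vowel).
Hence 'mountain' is /nek/ underlyingly.

/nek/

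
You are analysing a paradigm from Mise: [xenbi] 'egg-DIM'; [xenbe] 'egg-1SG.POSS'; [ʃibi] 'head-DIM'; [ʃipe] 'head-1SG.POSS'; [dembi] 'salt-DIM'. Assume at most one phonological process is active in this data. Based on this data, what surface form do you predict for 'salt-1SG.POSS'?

The 1SG.POSS morpheme has two allomorphs, [-be] and [-pe].
The DIM suffix, which begins with [b], is invariant after every stem; so [b] is not altered by any rule here.
So the underlying form is /-pe/, and voiceless stops become voiced after a nasal.
After 'salt', which ends in a nasal, the suffix surfaces as [-be], giving [dembe].

[dembe]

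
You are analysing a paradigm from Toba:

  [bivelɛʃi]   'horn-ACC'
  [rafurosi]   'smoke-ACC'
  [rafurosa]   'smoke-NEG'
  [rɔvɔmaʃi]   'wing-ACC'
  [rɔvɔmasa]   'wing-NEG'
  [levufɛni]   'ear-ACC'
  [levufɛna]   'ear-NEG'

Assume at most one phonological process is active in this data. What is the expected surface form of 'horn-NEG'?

[bivelɛsa]

In [rɔvɔmaʃi] and [rɔvɔmasa] the final segment of 'wing' alternates: [ʃ] ~ [s].
The stem 'smoke' ([rafurosi], [rafurosa]) shows [s] unchanged in both environments, so [s] cannot be basic with [ʃ] derived before the ACC suffix.
The alternation reflects depalatalization: palato-alveolar /ʃ/ becomes [s] when no front vowel follows. /ʃ/ is underlying.
From [bivelɛʃi] the stem 'horn' is /bivelɛʃ/; when no front vowel follows this yields [bivelɛsa].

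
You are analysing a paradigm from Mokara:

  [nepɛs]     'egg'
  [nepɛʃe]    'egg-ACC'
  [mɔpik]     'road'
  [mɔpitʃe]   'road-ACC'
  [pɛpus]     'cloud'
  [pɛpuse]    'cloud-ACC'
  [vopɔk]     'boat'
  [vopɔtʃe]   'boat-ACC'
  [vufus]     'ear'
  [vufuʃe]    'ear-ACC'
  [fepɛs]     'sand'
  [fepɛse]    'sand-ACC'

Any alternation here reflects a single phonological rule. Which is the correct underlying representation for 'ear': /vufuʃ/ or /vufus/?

The root 'ear' surfaces as [vufus] and [vufuʃe], with a stem-final [s] ~ [ʃ] alternation.
If /s/ were underlying and a rule turned it into [ʃ] before the ACC suffix, 'sand' would also alternate; but it has [s] in both [fepɛs] and [fepɛse].
The underlying segment must be /ʃ/; palato-alveolar /tʃ/ and /ʃ/ become [k] and [s] when no front vowel follows, yielding [s] there.

/vufuʃ/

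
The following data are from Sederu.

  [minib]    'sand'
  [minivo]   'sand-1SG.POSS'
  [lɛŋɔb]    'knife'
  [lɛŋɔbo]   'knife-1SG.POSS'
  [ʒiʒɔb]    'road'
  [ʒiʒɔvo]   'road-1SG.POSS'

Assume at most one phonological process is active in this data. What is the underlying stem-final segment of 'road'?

The root 'road' surfaces as [ʒiʒɔb] and [ʒiʒɔvo], with a stem-final [b] ~ [v] alternation.
If /b/ were underlying and a rule turned it into [v] before the 1SG.POSS suffix, 'knife' would also alternate; but it has [b] in both [lɛŋɔb] and [lɛŋɔbo].
So /v/ is underlying, and a rule of word-final hardening — voiced fricatives become stops word-finally — gives [b].

/v/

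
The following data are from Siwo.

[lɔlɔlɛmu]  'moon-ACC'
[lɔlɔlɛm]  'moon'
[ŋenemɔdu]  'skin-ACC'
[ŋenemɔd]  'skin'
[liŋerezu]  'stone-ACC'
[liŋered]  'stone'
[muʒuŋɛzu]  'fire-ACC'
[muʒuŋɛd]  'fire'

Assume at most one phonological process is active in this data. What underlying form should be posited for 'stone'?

/liŋerez/

In [liŋerezu] and [liŋered] the final segment of 'stone' alternates: [z] ~ [d].
Compare 'skin', with invariant [d] in [ŋenemɔdu] and [ŋenemɔd]: an analysis with underlying /d/ and a rule producing [z] before the ACC suffix would wrongly predict alternation here too.
Therefore /z/ is basic and [d] is derived by word-final hardening (voiced fricatives become stops word-finally).
Hence 'stone' is /liŋerez/ underlyingly.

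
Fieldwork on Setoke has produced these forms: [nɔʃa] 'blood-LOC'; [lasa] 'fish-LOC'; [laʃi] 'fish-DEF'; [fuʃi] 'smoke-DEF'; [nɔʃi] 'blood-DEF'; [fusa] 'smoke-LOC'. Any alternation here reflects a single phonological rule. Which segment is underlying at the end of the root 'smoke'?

/s/

'smoke' shows [s] ~ [ʃ] at the end of the stem ([fusa] vs [fuʃi]).
If /ʃ/ were underlying and a rule turned it into [s] before the LOC suffix, 'blood' would also alternate; but it has [ʃ] in both [nɔʃa] and [nɔʃi].
Therefore /s/ is basic and [ʃ] is derived by palatalization before a front vowel (/s/ becomes palato-alveolar [ʃ] before a front vowel).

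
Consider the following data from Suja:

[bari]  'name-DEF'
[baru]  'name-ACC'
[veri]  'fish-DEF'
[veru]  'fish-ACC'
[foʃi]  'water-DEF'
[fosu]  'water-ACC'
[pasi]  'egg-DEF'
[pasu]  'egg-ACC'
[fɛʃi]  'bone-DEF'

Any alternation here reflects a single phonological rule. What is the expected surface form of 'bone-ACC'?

[fɛsu]

The stem for 'water' ends in [ʃ] in [foʃi] but [s] in [fosu].
But 'egg' keeps [s] in both environments ([pasi], [pasu]), so there is no rule changing /s/ to [ʃ] before the DEF suffix.
The alternation reflects depalatalization: palato-alveolar /ʃ/ becomes [s] when no front vowel follows. /ʃ/ is underlying.
From [fɛʃi] the stem 'bone' is /fɛʃ/; when no front vowel follows this yields [fɛsu].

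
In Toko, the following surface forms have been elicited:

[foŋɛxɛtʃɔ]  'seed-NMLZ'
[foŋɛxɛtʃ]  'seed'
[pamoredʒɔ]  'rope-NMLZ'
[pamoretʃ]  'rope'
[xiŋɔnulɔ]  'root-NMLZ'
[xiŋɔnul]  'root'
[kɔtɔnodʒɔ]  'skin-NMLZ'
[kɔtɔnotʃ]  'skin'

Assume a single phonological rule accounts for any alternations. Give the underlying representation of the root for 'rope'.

/pamoredʒ/

'rope' shows [dʒ] ~ [tʃ] at the end of the stem ([pamoredʒɔ] vs [pamoretʃ]).
But 'seed' keeps [tʃ] in both environments ([foŋɛxɛtʃɔ], [foŋɛxɛtʃ]), so there is no rule changing /tʃ/ to [dʒ] before the NMLZ suffix.
The alternation reflects word-final obstruent devoicing: voiced obstruents become voiceless word-finally. /dʒ/ is underlying.
Hence 'rope' is /pamoredʒ/ underlyingly.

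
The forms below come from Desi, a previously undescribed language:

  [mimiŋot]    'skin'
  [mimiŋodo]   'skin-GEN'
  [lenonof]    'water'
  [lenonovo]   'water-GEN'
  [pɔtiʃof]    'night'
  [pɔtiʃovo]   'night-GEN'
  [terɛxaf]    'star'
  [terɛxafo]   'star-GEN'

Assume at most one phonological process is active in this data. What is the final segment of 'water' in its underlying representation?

The stem for 'water' ends in [f] in [lenonof] but [v] in [lenonovo].
If /f/ were underlying and a rule turned it into [v] before the GEN suffix, 'star' would also alternate; but it has [f] in both [terɛxaf] and [terɛxafo].
The underlying segment must be /v/; voiced obstruents become voiceless word-finally, yielding [f] there.

/v/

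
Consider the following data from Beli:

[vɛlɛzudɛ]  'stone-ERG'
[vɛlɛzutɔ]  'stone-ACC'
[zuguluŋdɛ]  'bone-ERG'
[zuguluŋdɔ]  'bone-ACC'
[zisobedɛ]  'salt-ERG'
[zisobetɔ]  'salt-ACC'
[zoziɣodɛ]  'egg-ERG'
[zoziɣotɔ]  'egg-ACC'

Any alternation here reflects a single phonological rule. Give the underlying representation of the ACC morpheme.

/-tɔ/

The ACC suffix surfaces as [-dɔ] and [-tɔ], depending on the final segment of the stem.
By contrast the ERG suffix keeps its initial [d] throughout — that segment must be underlying.
The ACC suffix is therefore /-tɔ/ underlyingly, with post-nasal voicing: voiceless stops become voiced after a nasal.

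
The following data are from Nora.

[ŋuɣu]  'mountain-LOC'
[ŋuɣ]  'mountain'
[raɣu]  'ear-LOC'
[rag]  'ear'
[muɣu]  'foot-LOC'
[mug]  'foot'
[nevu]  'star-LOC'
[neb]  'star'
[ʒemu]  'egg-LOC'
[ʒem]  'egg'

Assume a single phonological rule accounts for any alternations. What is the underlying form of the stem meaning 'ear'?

'ear' shows [ɣ] ~ [g] at the end of the stem ([raɣu] vs [rag]).
The stem 'mountain' ([ŋuɣu], [ŋuɣ]) shows [ɣ] unchanged in both environments, so [ɣ] cannot be basic with [g] derived in isolation.
The underlying segment must be /g/; voiced stops become fricatives between vowels, yielding [ɣ] there.

/rag/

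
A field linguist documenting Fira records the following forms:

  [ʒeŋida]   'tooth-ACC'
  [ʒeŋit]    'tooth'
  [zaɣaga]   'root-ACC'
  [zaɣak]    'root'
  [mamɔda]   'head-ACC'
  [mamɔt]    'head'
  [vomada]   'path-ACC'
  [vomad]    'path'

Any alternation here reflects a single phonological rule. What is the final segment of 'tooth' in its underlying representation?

The root 'tooth' surfaces as [ʒeŋida] and [ʒeŋit], with a stem-final [d] ~ [t] alternation.
The stem 'path' ([vomada], [vomad]) shows [d] unchanged in both environments, so [d] cannot be basic with [t] derived in isolation.
So /t/ is underlying, and a rule of intervocalic voicing — voiceless stops become voiced between vowels — gives [d].

/t/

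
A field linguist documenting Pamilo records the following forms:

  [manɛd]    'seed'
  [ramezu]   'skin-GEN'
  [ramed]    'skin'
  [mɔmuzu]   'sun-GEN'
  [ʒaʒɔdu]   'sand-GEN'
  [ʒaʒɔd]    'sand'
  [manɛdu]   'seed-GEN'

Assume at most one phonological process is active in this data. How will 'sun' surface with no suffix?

In [ramezu] and [ramed] the final segment of 'skin' alternates: [z] ~ [d].
But 'sand' keeps [d] in both environments ([ʒaʒɔdu], [ʒaʒɔd]), so there is no rule changing /d/ to [z] before the GEN suffix.
So /z/ is underlying, and a rule of word-final hardening — voiced fricatives become stops word-finally — gives [d].
The one attested form of 'sun', [mɔmuzu], shows underlying /mɔmuz/. Applying the same rule word-finally gives [mɔmud].

[mɔmud]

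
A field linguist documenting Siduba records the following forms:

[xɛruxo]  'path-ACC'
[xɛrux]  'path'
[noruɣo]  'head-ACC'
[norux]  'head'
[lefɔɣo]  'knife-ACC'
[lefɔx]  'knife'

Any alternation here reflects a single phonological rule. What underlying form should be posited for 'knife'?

The stem for 'knife' ends in [ɣ] in [lefɔɣo] but [x] in [lefɔx].
Compare 'path', with invariant [x] in [xɛruxo] and [xɛrux]: an analysis with underlying /x/ and a rule producing [ɣ] before the ACC suffix would wrongly predict alternation here too.
Therefore /ɣ/ is basic and [x] is derived by word-final obstruent devoicing (voiced obstruents become voiceless word-finally).
So 'knife' = /lefɔɣ/.

/lefɔɣ/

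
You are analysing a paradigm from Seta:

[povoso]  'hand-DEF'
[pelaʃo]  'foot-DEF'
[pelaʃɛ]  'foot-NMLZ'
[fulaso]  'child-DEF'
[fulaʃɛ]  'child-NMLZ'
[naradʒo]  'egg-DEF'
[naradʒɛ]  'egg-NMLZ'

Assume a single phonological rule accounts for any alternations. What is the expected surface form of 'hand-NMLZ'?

The root 'child' surfaces as [fulaso] and [fulaʃɛ], with a stem-final [s] ~ [ʃ] alternation.
The stem 'foot' ([pelaʃo], [pelaʃɛ]) shows [ʃ] unchanged in both environments, so [ʃ] cannot be basic with [s] derived before the DEF suffix.
So /s/ is underlying, and a rule of palatalization before a front vowel — /s/ becomes palato-alveolar [ʃ] before a front vowel — gives [ʃ].
From [povoso] the stem 'hand' is /povos/; before a front vowel this yields [povoʃɛ].

[povoʃɛ]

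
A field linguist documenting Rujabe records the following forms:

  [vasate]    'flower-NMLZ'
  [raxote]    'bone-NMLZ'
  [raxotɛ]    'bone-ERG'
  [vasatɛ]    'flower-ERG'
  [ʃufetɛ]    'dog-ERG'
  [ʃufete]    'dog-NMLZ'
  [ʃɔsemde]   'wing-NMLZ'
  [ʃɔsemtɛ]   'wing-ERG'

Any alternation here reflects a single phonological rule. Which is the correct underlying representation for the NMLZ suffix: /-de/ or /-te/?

/-de/

The NMLZ suffix surfaces as [-de] and [-te], depending on the final segment of the stem.
The ERG suffix, which begins with [t], is invariant after every stem; so [t] is not altered by any rule here.
The NMLZ suffix is therefore /-de/ underlyingly, with post-vocalic devoicing: voiced stops become voiceless after a vowel.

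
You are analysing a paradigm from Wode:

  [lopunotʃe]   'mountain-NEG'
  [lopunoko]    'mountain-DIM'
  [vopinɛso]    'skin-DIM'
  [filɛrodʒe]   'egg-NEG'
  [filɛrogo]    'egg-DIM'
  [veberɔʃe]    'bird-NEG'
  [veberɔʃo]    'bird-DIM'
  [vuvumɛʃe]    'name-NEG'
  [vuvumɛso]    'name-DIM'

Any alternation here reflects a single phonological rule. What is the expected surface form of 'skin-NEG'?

[vopinɛʃe]

The stem for 'name' ends in [ʃ] in [vuvumɛʃe] but [s] in [vuvumɛso].
The stem 'bird' ([veberɔʃe], [veberɔʃo]) shows [ʃ] unchanged in both environments, so [ʃ] cannot be basic with [s] derived before the DIM suffix.
The underlying segment must be /s/; /k/, /g/ and /s/ become palato-alveolar [tʃ], [dʒ] and [ʃ] before a front vowel, yielding [ʃ] there.
The one attested form of 'skin', [vopinɛso], shows underlying /vopinɛs/. Applying the same rule before a front vowel gives [vopinɛʃe].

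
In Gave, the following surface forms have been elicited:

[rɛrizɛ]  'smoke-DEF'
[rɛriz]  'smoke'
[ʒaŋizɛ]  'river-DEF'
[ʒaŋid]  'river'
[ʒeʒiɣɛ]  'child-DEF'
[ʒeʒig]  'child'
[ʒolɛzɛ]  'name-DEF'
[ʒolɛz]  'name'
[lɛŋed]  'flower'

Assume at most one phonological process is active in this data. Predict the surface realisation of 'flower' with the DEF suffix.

[lɛŋezɛ]

The stem for 'river' ends in [z] in [ʒaŋizɛ] but [d] in [ʒaŋid].
If /z/ were underlying and a rule turned it into [d] in isolation, 'name' would also alternate; but it has [z] in both [ʒolɛzɛ] and [ʒolɛz].
Therefore /d/ is basic and [z] is derived by intervocalic spirantization (voiced stops become fricatives between vowels).
From [lɛŋed] the stem 'flower' is /lɛŋed/; between vowels this yields [lɛŋezɛ].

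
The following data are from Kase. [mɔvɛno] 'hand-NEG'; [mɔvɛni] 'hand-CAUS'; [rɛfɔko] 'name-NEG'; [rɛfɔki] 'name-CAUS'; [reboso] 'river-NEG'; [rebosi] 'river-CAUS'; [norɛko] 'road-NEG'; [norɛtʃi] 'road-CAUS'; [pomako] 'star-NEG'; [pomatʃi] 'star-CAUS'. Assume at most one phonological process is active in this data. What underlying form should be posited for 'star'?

In [pomako] and [pomatʃi] the final segment of 'star' alternates: [k] ~ [tʃ].
Compare 'name', with invariant [k] in [rɛfɔko] and [rɛfɔki]: an analysis with underlying /k/ and a rule producing [tʃ] before the CAUS suffix would wrongly predict alternation here too.
The underlying segment must be /tʃ/; palato-alveolar /tʃ/ becomes [k] when no front vowel follows, yielding [k] there.
The underlying form of 'star' is therefore /pomatʃ/.

/pomatʃ/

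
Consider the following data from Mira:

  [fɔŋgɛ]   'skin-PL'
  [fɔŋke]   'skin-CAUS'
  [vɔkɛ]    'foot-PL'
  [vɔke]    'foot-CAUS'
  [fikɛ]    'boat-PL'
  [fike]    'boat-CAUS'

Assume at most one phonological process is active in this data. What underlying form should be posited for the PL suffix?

/-gɛ/

The PL morpheme has two allomorphs, [-gɛ] and [-kɛ].
The CAUS suffix, which begins with [k], is invariant after every stem; so [k] is not altered by any rule here.
So the underlying form is /-gɛ/, and voiced stops become voiceless after a vowel.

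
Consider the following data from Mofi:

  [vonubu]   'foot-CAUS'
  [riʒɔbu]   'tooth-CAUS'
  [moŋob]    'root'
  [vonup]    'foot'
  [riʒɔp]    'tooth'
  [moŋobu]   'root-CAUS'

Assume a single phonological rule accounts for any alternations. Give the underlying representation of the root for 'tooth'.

In [riʒɔp] and [riʒɔbu] the final segment of 'tooth' alternates: [p] ~ [b].
But 'root' keeps [b] in both environments ([moŋob], [moŋobu]), so there is no rule changing /b/ to [p] in isolation.
Therefore /p/ is basic and [b] is derived by intervocalic voicing (voiceless stops become voiced between vowels).

/riʒɔp/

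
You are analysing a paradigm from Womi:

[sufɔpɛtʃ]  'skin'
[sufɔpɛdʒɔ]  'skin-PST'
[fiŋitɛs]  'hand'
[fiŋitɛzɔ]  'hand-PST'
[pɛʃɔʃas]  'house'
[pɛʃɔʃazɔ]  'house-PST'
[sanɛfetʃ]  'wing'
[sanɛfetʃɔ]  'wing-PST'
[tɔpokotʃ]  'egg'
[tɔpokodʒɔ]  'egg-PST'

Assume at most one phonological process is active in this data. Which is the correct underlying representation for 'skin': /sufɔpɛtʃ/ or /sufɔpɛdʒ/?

/sufɔpɛdʒ/

The root 'skin' surfaces as [sufɔpɛtʃ] and [sufɔpɛdʒɔ], with a stem-final [tʃ] ~ [dʒ] alternation.
Compare 'wing', with invariant [tʃ] in [sanɛfetʃ] and [sanɛfetʃɔ]: an analysis with underlying /tʃ/ and a rule producing [dʒ] before the PST suffix would wrongly predict alternation here too.
Therefore /dʒ/ is basic and [tʃ] is derived by word-final obstruent devoicing (voiced obstruents become voiceless word-finally).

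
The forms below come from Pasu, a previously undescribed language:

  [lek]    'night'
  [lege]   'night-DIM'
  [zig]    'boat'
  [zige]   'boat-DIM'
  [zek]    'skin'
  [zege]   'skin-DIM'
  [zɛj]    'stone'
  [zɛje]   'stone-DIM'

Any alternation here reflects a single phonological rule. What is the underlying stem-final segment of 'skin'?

/k/

In [zek] and [zege] the final segment of 'skin' alternates: [k] ~ [g].
But 'boat' keeps [g] in both environments ([zig], [zige]), so there is no rule changing /g/ to [k] in isolation.
The underlying segment must be /k/; voiceless stops become voiced between vowels, yielding [g] there.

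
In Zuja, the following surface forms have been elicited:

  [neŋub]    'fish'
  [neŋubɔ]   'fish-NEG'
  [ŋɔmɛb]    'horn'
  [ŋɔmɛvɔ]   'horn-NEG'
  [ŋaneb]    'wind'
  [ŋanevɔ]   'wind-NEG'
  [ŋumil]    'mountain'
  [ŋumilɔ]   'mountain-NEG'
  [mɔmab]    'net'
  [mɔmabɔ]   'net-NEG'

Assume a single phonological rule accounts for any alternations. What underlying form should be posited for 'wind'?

/ŋanev/

In [ŋaneb] and [ŋanevɔ] the final segment of 'wind' alternates: [b] ~ [v].
The stem 'fish' ([neŋub], [neŋubɔ]) shows [b] unchanged in both environments, so [b] cannot be basic with [v] derived before the NEG suffix.
The alternation reflects word-final hardening: voiced fricatives become stops word-finally. /v/ is underlying.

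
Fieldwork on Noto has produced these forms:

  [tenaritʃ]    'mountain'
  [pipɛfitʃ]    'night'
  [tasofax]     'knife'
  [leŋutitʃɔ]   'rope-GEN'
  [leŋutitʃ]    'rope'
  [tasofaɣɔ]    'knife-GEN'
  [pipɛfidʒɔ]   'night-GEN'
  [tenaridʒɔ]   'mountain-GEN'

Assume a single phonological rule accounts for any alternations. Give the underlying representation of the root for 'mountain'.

In [tenaritʃ] and [tenaridʒɔ] the final segment of 'mountain' alternates: [tʃ] ~ [dʒ].
If /tʃ/ were underlying and a rule turned it into [dʒ] before the GEN suffix, 'rope' would also alternate; but it has [tʃ] in both [leŋutitʃ] and [leŋutitʃɔ].
The alternation reflects word-final obstruent devoicing: voiced obstruents become voiceless word-finally. /dʒ/ is underlying.
The underlying form of 'mountain' is therefore /tenaridʒ/.

/tenaridʒ/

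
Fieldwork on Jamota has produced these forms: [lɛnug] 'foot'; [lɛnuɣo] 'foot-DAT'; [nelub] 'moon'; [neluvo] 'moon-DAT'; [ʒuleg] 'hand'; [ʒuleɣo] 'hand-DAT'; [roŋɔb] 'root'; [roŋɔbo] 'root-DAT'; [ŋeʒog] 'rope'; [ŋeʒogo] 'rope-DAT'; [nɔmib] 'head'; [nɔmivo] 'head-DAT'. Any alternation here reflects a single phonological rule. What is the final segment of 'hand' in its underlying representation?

/ɣ/

In [ʒuleg] and [ʒuleɣo] the final segment of 'hand' alternates: [g] ~ [ɣ].
The stem 'rope' ([ŋeʒog], [ŋeʒogo]) shows [g] unchanged in both environments, so [g] cannot be basic with [ɣ] derived before the DAT suffix.
So /ɣ/ is underlying, and a rule of word-final hardening — voiced fricatives become stops word-finally — gives [g].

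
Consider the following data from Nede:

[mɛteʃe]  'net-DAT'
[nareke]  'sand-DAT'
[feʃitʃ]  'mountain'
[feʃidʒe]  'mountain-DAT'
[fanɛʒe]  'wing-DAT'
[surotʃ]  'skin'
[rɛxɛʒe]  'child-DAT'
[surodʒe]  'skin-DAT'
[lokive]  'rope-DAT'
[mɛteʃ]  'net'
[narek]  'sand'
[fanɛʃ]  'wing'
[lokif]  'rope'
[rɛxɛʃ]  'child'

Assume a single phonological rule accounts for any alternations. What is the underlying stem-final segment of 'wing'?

/ʒ/

In [fanɛʃ] and [fanɛʒe] the final segment of 'wing' alternates: [ʃ] ~ [ʒ].
Compare 'net', with invariant [ʃ] in [mɛteʃ] and [mɛteʃe]: an analysis with underlying /ʃ/ and a rule producing [ʒ] before the DAT suffix would wrongly predict alternation here too.
The underlying segment must be /ʒ/; voiced obstruents become voiceless word-finally, yielding [ʃ] there.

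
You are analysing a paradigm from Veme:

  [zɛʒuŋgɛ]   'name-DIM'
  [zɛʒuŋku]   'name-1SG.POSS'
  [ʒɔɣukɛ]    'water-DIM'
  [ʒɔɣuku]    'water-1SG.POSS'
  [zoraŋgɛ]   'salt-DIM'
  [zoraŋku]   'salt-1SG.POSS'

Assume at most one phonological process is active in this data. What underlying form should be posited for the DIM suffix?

The DIM morpheme has two allomorphs, [-gɛ] and [-kɛ].
The 1SG.POSS suffix, which begins with [k], is invariant after every stem; so [k] is not altered by any rule here.
The DIM suffix is therefore /-gɛ/ underlyingly, with post-vocalic devoicing: voiced stops become voiceless after a vowel.

/-gɛ/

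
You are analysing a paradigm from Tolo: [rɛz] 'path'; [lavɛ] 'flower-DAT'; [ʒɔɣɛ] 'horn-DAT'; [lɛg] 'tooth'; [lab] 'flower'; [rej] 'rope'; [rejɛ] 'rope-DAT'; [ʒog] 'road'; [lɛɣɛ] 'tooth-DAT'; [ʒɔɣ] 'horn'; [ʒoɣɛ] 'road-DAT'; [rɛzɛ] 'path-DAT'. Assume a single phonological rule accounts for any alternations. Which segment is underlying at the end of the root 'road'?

/g/

In [ʒog] and [ʒoɣɛ] the final segment of 'road' alternates: [g] ~ [ɣ].
The stem 'horn' ([ʒɔɣ], [ʒɔɣɛ]) shows [ɣ] unchanged in both environments, so [ɣ] cannot be basic with [g] derived in isolation.
The alternation reflects intervocalic spirantization: voiced stops become fricatives between vowels. /g/ is underlying.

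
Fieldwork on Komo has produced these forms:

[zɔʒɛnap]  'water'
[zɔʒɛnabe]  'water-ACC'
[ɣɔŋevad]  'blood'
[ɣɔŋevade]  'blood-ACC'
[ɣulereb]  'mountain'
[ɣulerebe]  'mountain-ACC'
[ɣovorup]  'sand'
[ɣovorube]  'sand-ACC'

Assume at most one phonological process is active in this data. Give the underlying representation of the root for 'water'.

The stem for 'water' ends in [p] in [zɔʒɛnap] but [b] in [zɔʒɛnabe].
If /b/ were underlying and a rule turned it into [p] in isolation, 'mountain' would also alternate; but it has [b] in both [ɣulereb] and [ɣulerebe].
So /p/ is underlying, and a rule of intervocalic voicing — voiceless stops become voiced between vowels — gives [b].
So 'water' = /zɔʒɛnap/.

/zɔʒɛnap/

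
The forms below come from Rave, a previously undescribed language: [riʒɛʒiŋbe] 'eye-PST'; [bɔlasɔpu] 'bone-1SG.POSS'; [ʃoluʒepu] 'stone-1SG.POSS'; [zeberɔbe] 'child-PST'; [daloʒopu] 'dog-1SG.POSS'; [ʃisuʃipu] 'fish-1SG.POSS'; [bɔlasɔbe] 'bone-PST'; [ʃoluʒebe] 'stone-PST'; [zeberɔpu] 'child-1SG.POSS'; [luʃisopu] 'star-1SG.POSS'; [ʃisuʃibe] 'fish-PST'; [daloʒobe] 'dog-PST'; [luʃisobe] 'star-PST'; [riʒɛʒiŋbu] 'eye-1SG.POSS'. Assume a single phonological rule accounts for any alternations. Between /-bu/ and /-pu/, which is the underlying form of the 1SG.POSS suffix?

The 1SG.POSS suffix surfaces as [-bu] and [-pu], depending on the final segment of the stem.
By contrast the PST suffix keeps its initial [b] throughout — that segment must be underlying.
The 1SG.POSS suffix is therefore /-pu/ underlyingly, with post-nasal voicing: voiceless stops become voiced after a nasal.

/-pu/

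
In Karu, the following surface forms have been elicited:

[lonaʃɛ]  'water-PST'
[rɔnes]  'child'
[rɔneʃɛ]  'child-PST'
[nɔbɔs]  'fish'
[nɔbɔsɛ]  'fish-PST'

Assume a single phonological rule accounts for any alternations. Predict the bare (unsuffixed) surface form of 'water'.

The stem for 'child' ends in [s] in [rɔnes] but [ʃ] in [rɔneʃɛ].
Compare 'fish', with invariant [s] in [nɔbɔs] and [nɔbɔsɛ]: an analysis with underlying /s/ and a rule producing [ʃ] before the PST suffix would wrongly predict alternation here too.
Therefore /ʃ/ is basic and [s] is derived by depalatalization (palato-alveolar /ʃ/ becomes [s] when no front vowel follows).
The one attested form of 'water', [lonaʃɛ], shows underlying /lonaʃ/. Applying the same rule when no front vowel follows gives [lonas].

[lonas]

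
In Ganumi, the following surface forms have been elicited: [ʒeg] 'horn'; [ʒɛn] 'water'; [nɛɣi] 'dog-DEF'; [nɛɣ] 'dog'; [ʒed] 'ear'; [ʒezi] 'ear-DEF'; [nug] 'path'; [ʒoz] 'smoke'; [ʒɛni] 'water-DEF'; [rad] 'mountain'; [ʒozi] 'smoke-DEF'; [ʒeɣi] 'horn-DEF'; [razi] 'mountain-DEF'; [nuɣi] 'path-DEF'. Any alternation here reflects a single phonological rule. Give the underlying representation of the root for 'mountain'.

/rad/

'mountain' shows [z] ~ [d] at the end of the stem ([razi] vs [rad]).
Compare 'smoke', with invariant [z] in [ʒozi] and [ʒoz]: an analysis with underlying /z/ and a rule producing [d] in isolation would wrongly predict alternation here too.
Therefore /d/ is basic and [z] is derived by intervocalic spirantization (voiced stops become fricatives between vowels).
So 'mountain' = /rad/.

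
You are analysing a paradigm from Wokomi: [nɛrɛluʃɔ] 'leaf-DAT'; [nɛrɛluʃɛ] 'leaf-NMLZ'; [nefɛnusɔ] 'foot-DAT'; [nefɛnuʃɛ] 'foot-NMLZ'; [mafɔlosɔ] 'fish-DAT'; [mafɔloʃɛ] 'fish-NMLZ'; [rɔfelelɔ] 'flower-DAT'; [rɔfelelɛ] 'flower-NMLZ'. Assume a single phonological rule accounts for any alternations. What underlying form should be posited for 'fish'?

/mafɔlos/

The stem for 'fish' ends in [s] in [mafɔlosɔ] but [ʃ] in [mafɔloʃɛ].
But 'leaf' keeps [ʃ] in both environments ([nɛrɛluʃɔ], [nɛrɛluʃɛ]), so there is no rule changing /ʃ/ to [s] before the DAT suffix.
Therefore /s/ is basic and [ʃ] is derived by palatalization before a front vowel (/s/ becomes palato-alveolar [ʃ] before a front vowel).
The underlying form of 'fish' is therefore /mafɔlos/.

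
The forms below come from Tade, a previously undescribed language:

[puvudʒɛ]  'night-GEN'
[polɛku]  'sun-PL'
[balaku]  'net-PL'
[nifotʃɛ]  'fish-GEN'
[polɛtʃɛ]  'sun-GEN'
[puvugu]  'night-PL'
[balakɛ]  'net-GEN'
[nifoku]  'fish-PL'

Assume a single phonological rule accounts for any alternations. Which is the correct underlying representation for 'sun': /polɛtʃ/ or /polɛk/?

/polɛtʃ/

In [polɛtʃɛ] and [polɛku] the final segment of 'sun' alternates: [tʃ] ~ [k].
The stem 'net' ([balakɛ], [balaku]) shows [k] unchanged in both environments, so [k] cannot be basic with [tʃ] derived before the GEN suffix.
Therefore /tʃ/ is basic and [k] is derived by depalatalization (palato-alveolar /tʃ/ and /dʒ/ become [k] and [g] when no front vowel follows).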